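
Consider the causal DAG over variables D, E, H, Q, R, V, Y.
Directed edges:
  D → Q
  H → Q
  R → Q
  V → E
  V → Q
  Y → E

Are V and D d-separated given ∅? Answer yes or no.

Yes — V ⊥ D | ∅.

Bayes-Ball from V | ∅ reaches {E,Q}.
D ∉ reach(V|∅) ⇒ V ⊥ D | ∅.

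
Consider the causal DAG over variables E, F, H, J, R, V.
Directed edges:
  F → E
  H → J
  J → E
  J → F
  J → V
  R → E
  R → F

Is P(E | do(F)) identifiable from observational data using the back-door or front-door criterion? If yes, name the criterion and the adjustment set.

P(E|do(F)): backdoor, adjust for {J, R}.

desc(F)\{F}={E}; candidates ⊆ {H,J,R,V}.
size 0: {}; under {} F still reaches {E,H,J,R,V} ∋ E.
size 1: {H}, {J}, {R} …(+1); under {H} F still reaches {E,J,R,V} ∋ E.
{J,R}: F⊥E given {J,R} in G with F→· removed — back-door holds.
P(E|do(F)) = Σ_{J,R} P(E|F,J,R)·P(J,R).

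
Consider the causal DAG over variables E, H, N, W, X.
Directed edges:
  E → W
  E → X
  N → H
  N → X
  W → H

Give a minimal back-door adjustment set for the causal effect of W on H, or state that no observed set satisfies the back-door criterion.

W→H: minimal back-door set ∅.

desc(W)\{W}={H}; candidates ⊆ {E,N,X}.
∅: W⊥H given ∅ in G with W→· removed — back-door holds.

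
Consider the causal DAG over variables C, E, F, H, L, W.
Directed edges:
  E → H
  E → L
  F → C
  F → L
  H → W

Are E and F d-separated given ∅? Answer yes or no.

Bayes-Ball from E | ∅ reaches {H,L,W}.
F ∉ reach(E|∅) ⇒ E ⊥ F | ∅.

Yes — E ⊥ F | ∅.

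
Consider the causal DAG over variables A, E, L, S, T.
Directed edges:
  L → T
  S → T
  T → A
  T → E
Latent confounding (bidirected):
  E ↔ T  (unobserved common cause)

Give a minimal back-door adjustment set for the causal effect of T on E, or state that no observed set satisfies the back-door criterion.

T→E: no observed back-door set.

desc(T)\{T}={A,E}; candidates ⊆ {L,S}.
T↔E: latent back-door arc(s) into T.
size 0: {}; under {} T still reaches {E,L,S} ∋ E.
size 1: {L}, {S}; under {L} T still reaches {E,S} ∋ E.
size 2: {L,S}; under {L,S} T still reaches {E} ∋ E.
T↔E cannot be blocked by any observed set — no back-door set.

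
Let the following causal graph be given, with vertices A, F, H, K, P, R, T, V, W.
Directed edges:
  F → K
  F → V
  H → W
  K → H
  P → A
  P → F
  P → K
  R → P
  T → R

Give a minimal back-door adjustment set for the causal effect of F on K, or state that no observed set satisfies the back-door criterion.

F→K: minimal back-door set {P}.

desc(F)\{F}={H,K,V,W}; candidates ⊆ {A,P,R,T}.
size 0: {}; under {} F still reaches {A,H,K,P,R,T,W} ∋ K.
{P}: F⊥K given {P} in G with F→· removed — back-door holds.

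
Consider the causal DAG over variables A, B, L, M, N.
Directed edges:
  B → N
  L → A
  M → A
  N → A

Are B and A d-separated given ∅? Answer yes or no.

Bayes-Ball from B | ∅ reaches {A,N}.
A ∈ reach(B|∅) ⇒ B ⊥̸ A | ∅.

No — B and A are d-connected given ∅.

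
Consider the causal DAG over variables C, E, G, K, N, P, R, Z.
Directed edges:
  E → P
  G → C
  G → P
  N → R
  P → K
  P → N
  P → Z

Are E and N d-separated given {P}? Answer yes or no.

Yes — E ⊥ N | {P}.

Bayes-Ball from E | {P} reaches {C,G}.
N ∉ reach(E|{P}) ⇒ E ⊥ N | {P}.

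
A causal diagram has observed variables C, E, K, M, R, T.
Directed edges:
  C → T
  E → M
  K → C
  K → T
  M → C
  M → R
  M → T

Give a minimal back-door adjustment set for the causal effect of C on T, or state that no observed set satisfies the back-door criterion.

desc(C)\{C}={T}; candidates ⊆ {E,K,M,R}.
size 0: {}; under {} C still reaches {E,K,M,R,T} ∋ T.
size 1: {E}, {K}, {M} …(+1); under {E} C still reaches {K,M,R,T} ∋ T.
{K,M}: C⊥T given {K,M} in G with C→· removed — back-door holds.

C→T: minimal back-door set {K, M}.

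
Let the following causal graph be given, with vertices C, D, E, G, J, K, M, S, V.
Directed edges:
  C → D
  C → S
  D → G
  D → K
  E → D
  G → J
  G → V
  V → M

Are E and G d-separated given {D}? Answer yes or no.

Bayes-Ball from E | {D} reaches {C,S}.
G ∉ reach(E|{D}) ⇒ E ⊥ G | {D}.

Yes — E ⊥ G | {D}.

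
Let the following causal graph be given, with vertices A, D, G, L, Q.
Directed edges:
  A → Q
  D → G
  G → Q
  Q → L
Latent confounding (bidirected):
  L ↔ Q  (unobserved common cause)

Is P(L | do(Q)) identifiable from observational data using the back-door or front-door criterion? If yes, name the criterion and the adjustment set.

P(L|do(Q)): not identifiable (no BD/FD set).

desc(Q)\{Q}={L}; candidates ⊆ {A,D,G}.
Q↔L: latent back-door arc(s) into Q.
size 0: {}; under {} Q still reaches {A,D,G,L} ∋ L.
size 1: {A}, {D}, {G}; under {A} Q still reaches {D,G,L} ∋ L.
size 2: {A,D}, {A,G}, {D,G}; under {A,D} Q still reaches {G,L} ∋ L.
Q↔L cannot be blocked by any observed set — no back-door set.
No mediator lies on a directed Q→…→L path.
Neither criterion identifies P(L|do(Q)) in this graph.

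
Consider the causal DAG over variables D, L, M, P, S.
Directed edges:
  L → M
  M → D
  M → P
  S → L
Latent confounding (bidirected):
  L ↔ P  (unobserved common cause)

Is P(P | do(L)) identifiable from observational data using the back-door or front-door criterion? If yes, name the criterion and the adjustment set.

P(P|do(L)): frontdoor, adjust for {M}.

desc(L)\{L}={D,M,P}; candidates ⊆ {S}.
L↔P: latent back-door arc(s) into L.
size 0: {}; under {} L still reaches {P,S} ∋ P.
size 1: {S}; under {S} L still reaches {P} ∋ P.
L↔P cannot be blocked by any observed set — no back-door set.
{M}: (i) intercepts every directed L→P path; (ii) no back-door L→{M}; (iii) {L} blocks every back-door {M}→P. Front-door holds.
P(P|do(L)) = Σ_{M} P(M|L) Σ_{L'} P(P|M,L')P(L').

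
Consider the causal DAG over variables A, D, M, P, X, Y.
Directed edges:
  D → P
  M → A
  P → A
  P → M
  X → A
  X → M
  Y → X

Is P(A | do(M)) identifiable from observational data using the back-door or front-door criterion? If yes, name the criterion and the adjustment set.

P(A|do(M)): backdoor, adjust for {P, X}.

desc(M)\{M}={A}; candidates ⊆ {D,P,X,Y}.
size 0: {}; under {} M still reaches {A,D,P,X,Y} ∋ A.
size 1: {D}, {P}, {X} …(+1); under {D} M still reaches {A,P,X,Y} ∋ A.
{P,X}: M⊥A given {P,X} in G with M→· removed — back-door holds.
P(A|do(M)) = Σ_{P,X} P(A|M,P,X)·P(P,X).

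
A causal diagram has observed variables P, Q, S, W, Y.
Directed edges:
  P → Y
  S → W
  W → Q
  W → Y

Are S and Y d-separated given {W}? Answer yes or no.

Bayes-Ball from S | {W} reaches ∅.
Y ∉ reach(S|{W}) ⇒ S ⊥ Y | {W}.

Yes — S ⊥ Y | {W}.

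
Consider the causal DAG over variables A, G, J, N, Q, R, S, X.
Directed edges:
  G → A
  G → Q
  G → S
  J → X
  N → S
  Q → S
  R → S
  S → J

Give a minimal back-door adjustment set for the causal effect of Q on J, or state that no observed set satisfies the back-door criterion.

desc(Q)\{Q}={J,S,X}; candidates ⊆ {A,G,N,R}.
size 0: {}; under {} Q still reaches {A,G,J,S,X} ∋ J.
{G}: Q⊥J given {G} in G with Q→· removed — back-door holds.

Q→J: minimal back-door set {G}.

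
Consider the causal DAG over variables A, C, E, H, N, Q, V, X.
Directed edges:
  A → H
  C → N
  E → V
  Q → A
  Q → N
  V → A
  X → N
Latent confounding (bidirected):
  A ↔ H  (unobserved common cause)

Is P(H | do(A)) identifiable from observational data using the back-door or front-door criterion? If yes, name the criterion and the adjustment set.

P(H|do(A)): not identifiable (no BD/FD set).

desc(A)\{A}={H}; candidates ⊆ {C,E,N,Q,V,X}.
A↔H: latent back-door arc(s) into A.
size 0: {}; under {} A still reaches {E,H,N,Q,V} ∋ H.
size 1: {C}, {E}, {N} …(+3); under {C} A still reaches {E,H,N,Q,V} ∋ H.
size 2: {C,E}, {C,N}, {C,Q} …(+12); under {C,E} A still reaches {H,N,Q,V} ∋ H.
A↔H cannot be blocked by any observed set — no back-door set.
No mediator lies on a directed A→…→H path.
Neither criterion identifies P(H|do(A)) in this graph.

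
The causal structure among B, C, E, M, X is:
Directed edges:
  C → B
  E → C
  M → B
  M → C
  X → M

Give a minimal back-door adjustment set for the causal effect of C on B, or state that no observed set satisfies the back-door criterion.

C→B: minimal back-door set {M}.

desc(C)\{C}={B}; candidates ⊆ {E,M,X}.
size 0: {}; under {} C still reaches {B,E,M,X} ∋ B.
{M}: C⊥B given {M} in G with C→· removed — back-door holds.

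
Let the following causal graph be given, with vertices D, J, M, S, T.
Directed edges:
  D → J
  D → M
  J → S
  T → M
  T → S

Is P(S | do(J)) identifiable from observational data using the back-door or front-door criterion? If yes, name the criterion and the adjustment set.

desc(J)\{J}={S}; candidates ⊆ {D,M,T}.
∅: J⊥S given ∅ in G with J→· removed — back-door holds.
P(S|do(J)) = P(S|J) — no adjustment needed.

P(S|do(J)): backdoor, adjust for ∅.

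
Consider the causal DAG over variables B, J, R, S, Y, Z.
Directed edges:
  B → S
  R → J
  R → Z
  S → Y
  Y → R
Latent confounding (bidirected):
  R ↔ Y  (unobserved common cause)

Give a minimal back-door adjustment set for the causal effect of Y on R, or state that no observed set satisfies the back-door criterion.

desc(Y)\{Y}={J,R,Z}; candidates ⊆ {B,S}.
Y↔R: latent back-door arc(s) into Y.
size 0: {}; under {} Y still reaches {B,J,R,S,Z} ∋ R.
size 1: {B}, {S}; under {B} Y still reaches {J,R,S,Z} ∋ R.
size 2: {B,S}; under {B,S} Y still reaches {J,R,Z} ∋ R.
Y↔R cannot be blocked by any observed set — no back-door set.

Y→R: no observed back-door set.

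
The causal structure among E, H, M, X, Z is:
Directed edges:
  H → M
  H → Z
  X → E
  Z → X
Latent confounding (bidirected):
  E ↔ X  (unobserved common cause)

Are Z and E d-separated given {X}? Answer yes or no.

No — Z and E are d-connected given {X}.

Bayes-Ball from Z | {X} reaches {E,H,M}.
E ∈ reach(Z|{X}) ⇒ Z ⊥̸ E | {X}.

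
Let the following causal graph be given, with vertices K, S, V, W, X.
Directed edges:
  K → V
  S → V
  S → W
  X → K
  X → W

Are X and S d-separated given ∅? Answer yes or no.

Bayes-Ball from X | ∅ reaches {K,V,W}.
S ∉ reach(X|∅) ⇒ X ⊥ S | ∅.

Yes — X ⊥ S | ∅.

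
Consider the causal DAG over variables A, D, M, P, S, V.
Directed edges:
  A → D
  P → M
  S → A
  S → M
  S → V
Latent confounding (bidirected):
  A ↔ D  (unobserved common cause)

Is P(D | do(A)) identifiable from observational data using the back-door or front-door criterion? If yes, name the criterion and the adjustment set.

desc(A)\{A}={D}; candidates ⊆ {M,P,S,V}.
A↔D: latent back-door arc(s) into A.
size 0: {}; under {} A still reaches {D,M,S,V} ∋ D.
size 1: {M}, {P}, {S} …(+1); under {M} A still reaches {D,P,S,V} ∋ D.
size 2: {M,P}, {M,S}, {M,V} …(+3); under {M,P} A still reaches {D,S,V} ∋ D.
A↔D cannot be blocked by any observed set — no back-door set.
No mediator lies on a directed A→…→D path.
Neither criterion identifies P(D|do(A)) in this graph.

P(D|do(A)): not identifiable (no BD/FD set).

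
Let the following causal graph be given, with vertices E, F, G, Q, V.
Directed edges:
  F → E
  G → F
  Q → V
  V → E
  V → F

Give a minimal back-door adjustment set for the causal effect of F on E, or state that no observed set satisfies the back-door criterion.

desc(F)\{F}={E}; candidates ⊆ {G,Q,V}.
size 0: {}; under {} F still reaches {E,G,Q,V} ∋ E.
{V}: F⊥E given {V} in G with F→· removed — back-door holds.

F→E: minimal back-door set {V}.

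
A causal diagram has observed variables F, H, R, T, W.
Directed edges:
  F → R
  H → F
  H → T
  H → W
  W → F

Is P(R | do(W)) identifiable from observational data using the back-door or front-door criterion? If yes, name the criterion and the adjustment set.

desc(W)\{W}={F,R}; candidates ⊆ {H,T}.
size 0: {}; under {} W still reaches {F,H,R,T} ∋ R.
{H}: W⊥R given {H} in G with W→· removed — back-door holds.
P(R|do(W)) = Σ_{H} P(R|W,H)·P(H).

P(R|do(W)): backdoor, adjust for {H}.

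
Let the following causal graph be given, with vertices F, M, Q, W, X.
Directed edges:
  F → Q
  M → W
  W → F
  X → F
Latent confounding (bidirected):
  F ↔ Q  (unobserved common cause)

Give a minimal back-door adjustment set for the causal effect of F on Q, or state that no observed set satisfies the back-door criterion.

F→Q: no observed back-door set.

desc(F)\{F}={Q}; candidates ⊆ {M,W,X}.
F↔Q: latent back-door arc(s) into F.
size 0: {}; under {} F still reaches {M,Q,W,X} ∋ Q.
size 1: {M}, {W}, {X}; under {M} F still reaches {Q,W,X} ∋ Q.
size 2: {M,W}, {M,X}, {W,X}; under {M,W} F still reaches {Q,X} ∋ Q.
F↔Q cannot be blocked by any observed set — no back-door set.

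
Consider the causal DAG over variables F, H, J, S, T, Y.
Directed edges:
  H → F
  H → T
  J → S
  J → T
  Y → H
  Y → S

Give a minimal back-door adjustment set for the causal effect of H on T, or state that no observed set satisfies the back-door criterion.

H→T: minimal back-door set ∅.

desc(H)\{H}={F,T}; candidates ⊆ {J,S,Y}.
∅: H⊥T given ∅ in G with H→· removed — back-door holds.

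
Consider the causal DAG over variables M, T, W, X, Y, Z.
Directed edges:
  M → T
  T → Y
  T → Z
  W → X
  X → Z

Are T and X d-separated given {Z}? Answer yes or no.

Bayes-Ball from T | {Z} reaches {M,W,X,Y}.
X ∈ reach(T|{Z}) ⇒ T ⊥̸ X | {Z}.

No — T and X are d-connected given {Z}.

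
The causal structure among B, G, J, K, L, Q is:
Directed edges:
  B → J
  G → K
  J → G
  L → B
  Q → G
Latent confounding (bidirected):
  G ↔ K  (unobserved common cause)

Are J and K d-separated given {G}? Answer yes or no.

No — J and K are d-connected given {G}.

Bayes-Ball from J | {G} reaches {B,K,L,Q}.
K ∈ reach(J|{G}) ⇒ J ⊥̸ K | {G}.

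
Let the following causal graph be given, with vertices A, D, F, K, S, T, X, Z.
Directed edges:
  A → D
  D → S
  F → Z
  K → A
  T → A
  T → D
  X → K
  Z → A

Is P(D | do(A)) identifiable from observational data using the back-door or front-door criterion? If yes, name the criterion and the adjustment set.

desc(A)\{A}={D,S}; candidates ⊆ {F,K,T,X,Z}.
size 0: {}; under {} A still reaches {D,F,K,S,T,X,Z} ∋ D.
{T}: A⊥D given {T} in G with A→· removed — back-door holds.
P(D|do(A)) = Σ_{T} P(D|A,T)·P(T).

P(D|do(A)): backdoor, adjust for {T}.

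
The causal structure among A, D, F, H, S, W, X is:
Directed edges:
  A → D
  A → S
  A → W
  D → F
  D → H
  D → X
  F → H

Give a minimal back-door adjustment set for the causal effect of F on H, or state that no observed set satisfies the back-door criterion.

F→H: minimal back-door set {D}.

desc(F)\{F}={H}; candidates ⊆ {A,D,S,W,X}.
size 0: {}; under {} F still reaches {A,D,H,S,W,X} ∋ H.
{D}: F⊥H given {D} in G with F→· removed — back-door holds.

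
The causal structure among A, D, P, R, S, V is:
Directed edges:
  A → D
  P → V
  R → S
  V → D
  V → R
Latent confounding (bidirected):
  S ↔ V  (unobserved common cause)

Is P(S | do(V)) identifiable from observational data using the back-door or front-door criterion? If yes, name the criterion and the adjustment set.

desc(V)\{V}={D,R,S}; candidates ⊆ {A,P}.
V↔S: latent back-door arc(s) into V.
size 0: {}; under {} V still reaches {P,S} ∋ S.
size 1: {A}, {P}; under {A} V still reaches {P,S} ∋ S.
size 2: {A,P}; under {A,P} V still reaches {S} ∋ S.
V↔S cannot be blocked by any observed set — no back-door set.
{R}: (i) intercepts every directed V→S path; (ii) no back-door V→{R}; (iii) {V} blocks every back-door {R}→S. Front-door holds.
P(S|do(V)) = Σ_{R} P(R|V) Σ_{V'} P(S|R,V')P(V').

P(S|do(V)): frontdoor, adjust for {R}.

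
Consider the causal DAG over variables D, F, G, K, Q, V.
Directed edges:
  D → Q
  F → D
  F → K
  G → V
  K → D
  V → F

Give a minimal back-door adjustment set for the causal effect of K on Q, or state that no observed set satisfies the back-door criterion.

desc(K)\{K}={D,Q}; candidates ⊆ {F,G,V}.
size 0: {}; under {} K still reaches {D,F,G,Q,V} ∋ Q.
{F}: K⊥Q given {F} in G with K→· removed — back-door holds.

K→Q: minimal back-door set {F}.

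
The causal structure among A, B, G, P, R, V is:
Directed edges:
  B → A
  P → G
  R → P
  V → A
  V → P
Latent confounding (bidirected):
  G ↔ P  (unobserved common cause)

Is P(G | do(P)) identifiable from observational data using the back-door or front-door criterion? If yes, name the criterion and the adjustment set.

desc(P)\{P}={G}; candidates ⊆ {A,B,R,V}.
P↔G: latent back-door arc(s) into P.
size 0: {}; under {} P still reaches {A,G,R,V} ∋ G.
size 1: {A}, {B}, {R} …(+1); under {A} P still reaches {B,G,R,V} ∋ G.
size 2: {A,B}, {A,R}, {A,V} …(+3); under {A,B} P still reaches {G,R,V} ∋ G.
P↔G cannot be blocked by any observed set — no back-door set.
No mediator lies on a directed P→…→G path.
Neither criterion identifies P(G|do(P)) in this graph.

P(G|do(P)): not identifiable (no BD/FD set).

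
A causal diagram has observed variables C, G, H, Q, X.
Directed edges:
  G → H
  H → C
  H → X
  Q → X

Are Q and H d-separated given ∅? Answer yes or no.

Bayes-Ball from Q | ∅ reaches {X}.
H ∉ reach(Q|∅) ⇒ Q ⊥ H | ∅.

Yes — Q ⊥ H | ∅.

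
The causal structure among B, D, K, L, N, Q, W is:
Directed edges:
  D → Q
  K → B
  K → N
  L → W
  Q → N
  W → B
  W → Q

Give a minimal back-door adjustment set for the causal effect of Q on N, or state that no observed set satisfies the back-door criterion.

Q→N: minimal back-door set ∅.

desc(Q)\{Q}={N}; candidates ⊆ {B,D,K,L,W}.
∅: Q⊥N given ∅ in G with Q→· removed — back-door holds.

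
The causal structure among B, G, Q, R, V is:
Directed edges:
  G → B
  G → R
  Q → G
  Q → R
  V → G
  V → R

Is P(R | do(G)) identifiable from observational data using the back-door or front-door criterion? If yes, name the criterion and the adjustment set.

P(R|do(G)): backdoor, adjust for {Q, V}.

desc(G)\{G}={B,R}; candidates ⊆ {Q,V}.
size 0: {}; under {} G still reaches {Q,R,V} ∋ R.
size 1: {Q}, {V}; under {Q} G still reaches {R,V} ∋ R.
{Q,V}: G⊥R given {Q,V} in G with G→· removed — back-door holds.
P(R|do(G)) = Σ_{Q,V} P(R|G,Q,V)·P(Q,V).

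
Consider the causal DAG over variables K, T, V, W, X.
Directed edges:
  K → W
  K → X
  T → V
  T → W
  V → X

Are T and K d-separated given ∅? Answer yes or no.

Bayes-Ball from T | ∅ reaches {V,W,X}.
K ∉ reach(T|∅) ⇒ T ⊥ K | ∅.

Yes — T ⊥ K | ∅.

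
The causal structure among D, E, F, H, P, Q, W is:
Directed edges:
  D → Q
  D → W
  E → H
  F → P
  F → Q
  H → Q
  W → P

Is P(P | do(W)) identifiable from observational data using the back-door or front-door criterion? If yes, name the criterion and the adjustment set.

desc(W)\{W}={P}; candidates ⊆ {D,E,F,H,Q}.
∅: W⊥P given ∅ in G with W→· removed — back-door holds.
P(P|do(W)) = P(P|W) — no adjustment needed.

P(P|do(W)): backdoor, adjust for ∅.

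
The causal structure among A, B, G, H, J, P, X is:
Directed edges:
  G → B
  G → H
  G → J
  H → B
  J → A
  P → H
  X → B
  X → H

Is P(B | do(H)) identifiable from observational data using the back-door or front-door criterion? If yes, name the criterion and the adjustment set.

P(B|do(H)): backdoor, adjust for {G, X}.

desc(H)\{H}={B}; candidates ⊆ {A,G,J,P,X}.
size 0: {}; under {} H still reaches {A,B,G,J,P,X} ∋ B.
size 1: {A}, {G}, {J} …(+2); under {A} H still reaches {B,G,J,P,X} ∋ B.
{G,X}: H⊥B given {G,X} in G with H→· removed — back-door holds.
P(B|do(H)) = Σ_{G,X} P(B|H,G,X)·P(G,X).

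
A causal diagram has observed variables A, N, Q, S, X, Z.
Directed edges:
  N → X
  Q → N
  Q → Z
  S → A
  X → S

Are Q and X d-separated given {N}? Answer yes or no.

Yes — Q ⊥ X | {N}.

Bayes-Ball from Q | {N} reaches {Z}.
X ∉ reach(Q|{N}) ⇒ Q ⊥ X | {N}.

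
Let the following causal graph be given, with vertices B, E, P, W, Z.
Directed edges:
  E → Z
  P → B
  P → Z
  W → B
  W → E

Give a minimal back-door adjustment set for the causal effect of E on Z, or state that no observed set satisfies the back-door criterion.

desc(E)\{E}={Z}; candidates ⊆ {B,P,W}.
∅: E⊥Z given ∅ in G with E→· removed — back-door holds.

E→Z: minimal back-door set ∅.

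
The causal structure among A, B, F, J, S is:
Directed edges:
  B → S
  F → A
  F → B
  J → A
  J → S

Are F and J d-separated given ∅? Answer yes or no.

Bayes-Ball from F | ∅ reaches {A,B,S}.
J ∉ reach(F|∅) ⇒ F ⊥ J | ∅.

Yes — F ⊥ J | ∅.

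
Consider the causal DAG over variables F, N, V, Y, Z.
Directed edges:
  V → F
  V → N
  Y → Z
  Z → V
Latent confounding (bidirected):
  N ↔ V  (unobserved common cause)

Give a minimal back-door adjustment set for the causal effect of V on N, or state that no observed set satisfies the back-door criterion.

desc(V)\{V}={F,N}; candidates ⊆ {Y,Z}.
V↔N: latent back-door arc(s) into V.
size 0: {}; under {} V still reaches {N,Y,Z} ∋ N.
size 1: {Y}, {Z}; under {Y} V still reaches {N,Z} ∋ N.
size 2: {Y,Z}; under {Y,Z} V still reaches {N} ∋ N.
V↔N cannot be blocked by any observed set — no back-door set.

V→N: no observed back-door set.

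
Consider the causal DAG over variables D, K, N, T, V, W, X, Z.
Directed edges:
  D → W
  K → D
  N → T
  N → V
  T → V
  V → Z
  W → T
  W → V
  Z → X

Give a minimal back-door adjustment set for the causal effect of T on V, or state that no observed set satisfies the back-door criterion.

desc(T)\{T}={V,X,Z}; candidates ⊆ {D,K,N,W}.
size 0: {}; under {} T still reaches {D,K,N,V,W,X,Z} ∋ V.
size 1: {D}, {K}, {N} …(+1); under {D} T still reaches {N,V,W,X,Z} ∋ V.
{N,W}: T⊥V given {N,W} in G with T→· removed — back-door holds.

T→V: minimal back-door set {N, W}.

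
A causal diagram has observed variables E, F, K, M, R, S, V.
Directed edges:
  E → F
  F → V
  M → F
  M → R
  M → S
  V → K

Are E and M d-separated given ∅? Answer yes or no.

Yes — E ⊥ M | ∅.

Bayes-Ball from E | ∅ reaches {F,K,V}.
M ∉ reach(E|∅) ⇒ E ⊥ M | ∅.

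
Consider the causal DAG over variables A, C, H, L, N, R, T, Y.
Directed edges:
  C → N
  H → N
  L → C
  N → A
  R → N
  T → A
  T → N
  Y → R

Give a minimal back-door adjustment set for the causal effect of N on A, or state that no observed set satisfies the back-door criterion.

desc(N)\{N}={A}; candidates ⊆ {C,H,L,R,T,Y}.
size 0: {}; under {} N still reaches {A,C,H,L,R,T,Y} ∋ A.
{T}: N⊥A given {T} in G with N→· removed — back-door holds.

N→A: minimal back-door set {T}.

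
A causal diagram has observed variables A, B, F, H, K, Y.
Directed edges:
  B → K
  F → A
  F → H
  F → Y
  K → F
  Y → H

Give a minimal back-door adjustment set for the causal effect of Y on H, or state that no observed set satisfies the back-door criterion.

Y→H: minimal back-door set {F}.

desc(Y)\{Y}={H}; candidates ⊆ {A,B,F,K}.
size 0: {}; under {} Y still reaches {A,B,F,H,K} ∋ H.
{F}: Y⊥H given {F} in G with Y→· removed — back-door holds.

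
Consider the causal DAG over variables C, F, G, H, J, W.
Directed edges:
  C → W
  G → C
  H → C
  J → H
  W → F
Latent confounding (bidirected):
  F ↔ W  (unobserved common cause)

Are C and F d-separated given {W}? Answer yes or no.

Bayes-Ball from C | {W} reaches {F,G,H,J}.
F ∈ reach(C|{W}) ⇒ C ⊥̸ F | {W}.

No — C and F are d-connected given {W}.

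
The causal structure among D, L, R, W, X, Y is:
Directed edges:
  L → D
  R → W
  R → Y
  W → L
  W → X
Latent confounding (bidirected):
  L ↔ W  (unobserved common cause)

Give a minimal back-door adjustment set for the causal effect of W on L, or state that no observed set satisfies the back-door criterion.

desc(W)\{W}={D,L,X}; candidates ⊆ {R,Y}.
W↔L: latent back-door arc(s) into W.
size 0: {}; under {} W still reaches {D,L,R,Y} ∋ L.
size 1: {R}, {Y}; under {R} W still reaches {D,L} ∋ L.
size 2: {R,Y}; under {R,Y} W still reaches {D,L} ∋ L.
W↔L cannot be blocked by any observed set — no back-door set.

W→L: no observed back-door set.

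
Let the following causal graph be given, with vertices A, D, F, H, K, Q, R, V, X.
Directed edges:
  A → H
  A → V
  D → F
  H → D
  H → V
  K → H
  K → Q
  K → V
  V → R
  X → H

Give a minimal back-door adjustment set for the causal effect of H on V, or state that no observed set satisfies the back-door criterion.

H→V: minimal back-door set {A, K}.

desc(H)\{H}={D,F,R,V}; candidates ⊆ {A,K,Q,X}.
size 0: {}; under {} H still reaches {A,K,Q,R,V,X} ∋ V.
size 1: {A}, {K}, {Q} …(+1); under {A} H still reaches {K,Q,R,V,X} ∋ V.
{A,K}: H⊥V given {A,K} in G with H→· removed — back-door holds.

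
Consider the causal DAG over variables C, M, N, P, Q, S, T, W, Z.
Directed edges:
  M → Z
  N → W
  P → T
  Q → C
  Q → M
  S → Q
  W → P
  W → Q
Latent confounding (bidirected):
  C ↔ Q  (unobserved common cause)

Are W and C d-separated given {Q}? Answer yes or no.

Bayes-Ball from W | {Q} reaches {C,N,P,S,T}.
C ∈ reach(W|{Q}) ⇒ W ⊥̸ C | {Q}.

No — W and C are d-connected given {Q}.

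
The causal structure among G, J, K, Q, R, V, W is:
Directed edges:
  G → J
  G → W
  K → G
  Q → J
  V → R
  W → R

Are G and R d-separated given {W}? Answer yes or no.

Bayes-Ball from G | {W} reaches {J,K}.
R ∉ reach(G|{W}) ⇒ G ⊥ R | {W}.

Yes — G ⊥ R | {W}.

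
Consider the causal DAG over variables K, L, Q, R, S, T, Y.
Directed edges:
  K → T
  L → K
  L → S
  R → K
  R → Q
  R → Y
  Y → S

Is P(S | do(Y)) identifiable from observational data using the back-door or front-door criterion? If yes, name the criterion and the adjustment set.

desc(Y)\{Y}={S}; candidates ⊆ {K,L,Q,R,T}.
∅: Y⊥S given ∅ in G with Y→· removed — back-door holds.
P(S|do(Y)) = P(S|Y) — no adjustment needed.

P(S|do(Y)): backdoor, adjust for ∅.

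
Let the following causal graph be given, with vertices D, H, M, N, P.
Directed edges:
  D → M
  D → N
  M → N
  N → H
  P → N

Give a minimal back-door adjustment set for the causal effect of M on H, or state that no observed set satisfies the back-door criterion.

desc(M)\{M}={H,N}; candidates ⊆ {D,P}.
size 0: {}; under {} M still reaches {D,H,N} ∋ H.
{D}: M⊥H given {D} in G with M→· removed — back-door holds.

M→H: minimal back-door set {D}.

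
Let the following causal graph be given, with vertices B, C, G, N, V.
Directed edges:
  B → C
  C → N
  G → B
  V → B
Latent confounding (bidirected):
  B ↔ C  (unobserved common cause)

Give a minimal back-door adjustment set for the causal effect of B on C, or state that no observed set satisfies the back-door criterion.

desc(B)\{B}={C,N}; candidates ⊆ {G,V}.
B↔C: latent back-door arc(s) into B.
size 0: {}; under {} B still reaches {C,G,N,V} ∋ C.
size 1: {G}, {V}; under {G} B still reaches {C,N,V} ∋ C.
size 2: {G,V}; under {G,V} B still reaches {C,N} ∋ C.
B↔C cannot be blocked by any observed set — no back-door set.

B→C: no observed back-door set.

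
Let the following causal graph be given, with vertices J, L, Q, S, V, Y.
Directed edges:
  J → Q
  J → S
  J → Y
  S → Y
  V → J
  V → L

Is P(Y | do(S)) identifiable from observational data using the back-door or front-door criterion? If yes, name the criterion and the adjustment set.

P(Y|do(S)): backdoor, adjust for {J}.

desc(S)\{S}={Y}; candidates ⊆ {J,L,Q,V}.
size 0: {}; under {} S still reaches {J,L,Q,V,Y} ∋ Y.
{J}: S⊥Y given {J} in G with S→· removed — back-door holds.
P(Y|do(S)) = Σ_{J} P(Y|S,J)·P(J).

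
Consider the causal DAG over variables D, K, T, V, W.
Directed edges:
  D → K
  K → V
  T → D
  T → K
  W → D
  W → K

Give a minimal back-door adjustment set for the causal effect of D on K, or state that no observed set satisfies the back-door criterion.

desc(D)\{D}={K,V}; candidates ⊆ {T,W}.
size 0: {}; under {} D still reaches {K,T,V,W} ∋ K.
size 1: {T}, {W}; under {T} D still reaches {K,V,W} ∋ K.
{T,W}: D⊥K given {T,W} in G with D→· removed — back-door holds.

D→K: minimal back-door set {T, W}.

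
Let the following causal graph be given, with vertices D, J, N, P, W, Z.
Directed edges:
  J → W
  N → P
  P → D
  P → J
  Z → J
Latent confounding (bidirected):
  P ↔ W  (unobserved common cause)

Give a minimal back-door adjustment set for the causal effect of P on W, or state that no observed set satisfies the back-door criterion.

P→W: no observed back-door set.

desc(P)\{P}={D,J,W}; candidates ⊆ {N,Z}.
P↔W: latent back-door arc(s) into P.
size 0: {}; under {} P still reaches {N,W} ∋ W.
size 1: {N}, {Z}; under {N} P still reaches {W} ∋ W.
size 2: {N,Z}; under {N,Z} P still reaches {W} ∋ W.
P↔W cannot be blocked by any observed set — no back-door set.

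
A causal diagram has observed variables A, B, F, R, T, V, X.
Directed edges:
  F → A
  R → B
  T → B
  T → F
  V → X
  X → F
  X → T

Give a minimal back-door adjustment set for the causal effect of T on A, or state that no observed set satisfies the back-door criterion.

T→A: minimal back-door set {X}.

desc(T)\{T}={A,B,F}; candidates ⊆ {R,V,X}.
size 0: {}; under {} T still reaches {A,F,V,X} ∋ A.
{X}: T⊥A given {X} in G with T→· removed — back-door holds.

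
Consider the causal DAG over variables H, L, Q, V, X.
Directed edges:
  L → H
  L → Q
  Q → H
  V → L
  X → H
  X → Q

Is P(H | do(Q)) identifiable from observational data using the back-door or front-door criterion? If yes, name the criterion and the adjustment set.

P(H|do(Q)): backdoor, adjust for {L, X}.

desc(Q)\{Q}={H}; candidates ⊆ {L,V,X}.
size 0: {}; under {} Q still reaches {H,L,V,X} ∋ H.
size 1: {L}, {V}, {X}; under {L} Q still reaches {H,X} ∋ H.
{L,X}: Q⊥H given {L,X} in G with Q→· removed — back-door holds.
P(H|do(Q)) = Σ_{L,X} P(H|Q,L,X)·P(L,X).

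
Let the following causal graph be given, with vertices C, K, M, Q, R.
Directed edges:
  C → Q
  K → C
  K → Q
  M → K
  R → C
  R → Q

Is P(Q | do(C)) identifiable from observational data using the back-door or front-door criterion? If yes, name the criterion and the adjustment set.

P(Q|do(C)): backdoor, adjust for {K, R}.

desc(C)\{C}={Q}; candidates ⊆ {K,M,R}.
size 0: {}; under {} C still reaches {K,M,Q,R} ∋ Q.
size 1: {K}, {M}, {R}; under {K} C still reaches {Q,R} ∋ Q.
{K,R}: C⊥Q given {K,R} in G with C→· removed — back-door holds.
P(Q|do(C)) = Σ_{K,R} P(Q|C,K,R)·P(K,R).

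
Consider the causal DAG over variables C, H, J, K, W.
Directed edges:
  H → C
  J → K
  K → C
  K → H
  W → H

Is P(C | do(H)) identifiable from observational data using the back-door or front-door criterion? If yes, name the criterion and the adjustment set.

P(C|do(H)): backdoor, adjust for {K}.

desc(H)\{H}={C}; candidates ⊆ {J,K,W}.
size 0: {}; under {} H still reaches {C,J,K,W} ∋ C.
{K}: H⊥C given {K} in G with H→· removed — back-door holds.
P(C|do(H)) = Σ_{K} P(C|H,K)·P(K).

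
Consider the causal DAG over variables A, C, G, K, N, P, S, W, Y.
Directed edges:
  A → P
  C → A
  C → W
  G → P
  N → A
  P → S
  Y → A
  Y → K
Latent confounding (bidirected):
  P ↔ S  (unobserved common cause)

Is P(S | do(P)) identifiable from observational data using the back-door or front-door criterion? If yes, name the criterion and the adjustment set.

P(S|do(P)): not identifiable (no BD/FD set).

desc(P)\{P}={S}; candidates ⊆ {A,C,G,K,N,W,Y}.
P↔S: latent back-door arc(s) into P.
size 0: {}; under {} P still reaches {A,C,G,K,N,S,W,Y} ∋ S.
size 1: {A}, {C}, {G} …(+4); under {A} P still reaches {G,S} ∋ S.
size 2: {A,C}, {A,G}, {A,K} …(+18); under {A,C} P still reaches {G,S} ∋ S.
P↔S cannot be blocked by any observed set — no back-door set.
No mediator lies on a directed P→…→S path.
Neither criterion identifies P(S|do(P)) in this graph.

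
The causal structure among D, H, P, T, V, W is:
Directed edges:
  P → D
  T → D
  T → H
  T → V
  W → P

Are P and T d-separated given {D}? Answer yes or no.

No — P and T are d-connected given {D}.

Bayes-Ball from P | {D} reaches {H,T,V,W}.
T ∈ reach(P|{D}) ⇒ P ⊥̸ T | {D}.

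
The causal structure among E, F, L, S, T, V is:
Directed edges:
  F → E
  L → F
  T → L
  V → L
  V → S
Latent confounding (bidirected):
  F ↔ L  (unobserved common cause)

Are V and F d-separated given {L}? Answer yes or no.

No — V and F are d-connected given {L}.

Bayes-Ball from V | {L} reaches {E,F,S,T}.
F ∈ reach(V|{L}) ⇒ V ⊥̸ F | {L}.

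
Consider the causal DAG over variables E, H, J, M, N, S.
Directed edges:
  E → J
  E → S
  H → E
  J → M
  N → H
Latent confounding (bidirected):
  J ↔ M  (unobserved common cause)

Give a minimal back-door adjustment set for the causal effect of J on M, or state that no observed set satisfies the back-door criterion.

desc(J)\{J}={M}; candidates ⊆ {E,H,N,S}.
J↔M: latent back-door arc(s) into J.
size 0: {}; under {} J still reaches {E,H,M,N,S} ∋ M.
size 1: {E}, {H}, {N} …(+1); under {E} J still reaches {M} ∋ M.
size 2: {E,H}, {E,N}, {E,S} …(+3); under {E,H} J still reaches {M} ∋ M.
J↔M cannot be blocked by any observed set — no back-door set.

J→M: no observed back-door set.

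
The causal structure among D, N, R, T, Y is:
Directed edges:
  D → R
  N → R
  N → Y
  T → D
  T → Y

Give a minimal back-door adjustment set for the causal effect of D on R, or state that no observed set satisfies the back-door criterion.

D→R: minimal back-door set ∅.

desc(D)\{D}={R}; candidates ⊆ {N,T,Y}.
∅: D⊥R given ∅ in G with D→· removed — back-door holds.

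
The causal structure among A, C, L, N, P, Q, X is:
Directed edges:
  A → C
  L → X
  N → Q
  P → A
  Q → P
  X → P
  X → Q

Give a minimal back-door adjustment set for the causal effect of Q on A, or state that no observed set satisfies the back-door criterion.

Q→A: minimal back-door set {X}.

desc(Q)\{Q}={A,C,P}; candidates ⊆ {L,N,X}.
size 0: {}; under {} Q still reaches {A,C,L,N,P,X} ∋ A.
{X}: Q⊥A given {X} in G with Q→· removed — back-door holds.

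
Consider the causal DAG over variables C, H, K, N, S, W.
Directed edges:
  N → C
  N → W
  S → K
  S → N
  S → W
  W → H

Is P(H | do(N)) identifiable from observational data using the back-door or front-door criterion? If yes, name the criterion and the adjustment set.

desc(N)\{N}={C,H,W}; candidates ⊆ {K,S}.
size 0: {}; under {} N still reaches {H,K,S,W} ∋ H.
{S}: N⊥H given {S} in G with N→· removed — back-door holds.
P(H|do(N)) = Σ_{S} P(H|N,S)·P(S).

P(H|do(N)): backdoor, adjust for {S}.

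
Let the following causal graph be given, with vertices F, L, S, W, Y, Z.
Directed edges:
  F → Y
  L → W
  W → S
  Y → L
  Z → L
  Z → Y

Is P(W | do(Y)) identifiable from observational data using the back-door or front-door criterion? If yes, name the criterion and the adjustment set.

desc(Y)\{Y}={L,S,W}; candidates ⊆ {F,Z}.
size 0: {}; under {} Y still reaches {F,L,S,W,Z} ∋ W.
{Z}: Y⊥W given {Z} in G with Y→· removed — back-door holds.
P(W|do(Y)) = Σ_{Z} P(W|Y,Z)·P(Z).

P(W|do(Y)): backdoor, adjust for {Z}.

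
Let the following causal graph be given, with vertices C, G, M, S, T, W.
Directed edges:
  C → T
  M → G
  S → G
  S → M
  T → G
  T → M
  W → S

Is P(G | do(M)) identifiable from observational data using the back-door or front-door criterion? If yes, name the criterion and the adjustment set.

P(G|do(M)): backdoor, adjust for {S, T}.

desc(M)\{M}={G}; candidates ⊆ {C,S,T,W}.
size 0: {}; under {} M still reaches {C,G,S,T,W} ∋ G.
size 1: {C}, {S}, {T} …(+1); under {C} M still reaches {G,S,T,W} ∋ G.
{S,T}: M⊥G given {S,T} in G with M→· removed — back-door holds.
P(G|do(M)) = Σ_{S,T} P(G|M,S,T)·P(S,T).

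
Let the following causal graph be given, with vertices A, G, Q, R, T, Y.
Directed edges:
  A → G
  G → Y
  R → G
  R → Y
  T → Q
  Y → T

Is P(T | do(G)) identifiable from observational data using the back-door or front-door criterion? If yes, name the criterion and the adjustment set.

P(T|do(G)): backdoor, adjust for {R}.

desc(G)\{G}={Q,T,Y}; candidates ⊆ {A,R}.
size 0: {}; under {} G still reaches {A,Q,R,T,Y} ∋ T.
{R}: G⊥T given {R} in G with G→· removed — back-door holds.
P(T|do(G)) = Σ_{R} P(T|G,R)·P(R).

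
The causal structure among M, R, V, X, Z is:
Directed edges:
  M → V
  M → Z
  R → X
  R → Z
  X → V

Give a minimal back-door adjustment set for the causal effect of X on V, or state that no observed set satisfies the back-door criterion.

desc(X)\{X}={V}; candidates ⊆ {M,R,Z}.
∅: X⊥V given ∅ in G with X→· removed — back-door holds.

X→V: minimal back-door set ∅.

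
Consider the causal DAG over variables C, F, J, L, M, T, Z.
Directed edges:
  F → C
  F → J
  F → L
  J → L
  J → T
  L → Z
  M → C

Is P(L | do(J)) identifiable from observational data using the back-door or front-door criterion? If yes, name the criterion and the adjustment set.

P(L|do(J)): backdoor, adjust for {F}.

desc(J)\{J}={L,T,Z}; candidates ⊆ {C,F,M}.
size 0: {}; under {} J still reaches {C,F,L,Z} ∋ L.
{F}: J⊥L given {F} in G with J→· removed — back-door holds.
P(L|do(J)) = Σ_{F} P(L|J,F)·P(F).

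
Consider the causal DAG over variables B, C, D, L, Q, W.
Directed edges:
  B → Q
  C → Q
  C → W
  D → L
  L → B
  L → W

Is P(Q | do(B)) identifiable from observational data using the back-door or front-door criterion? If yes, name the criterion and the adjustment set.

desc(B)\{B}={Q}; candidates ⊆ {C,D,L,W}.
∅: B⊥Q given ∅ in G with B→· removed — back-door holds.
P(Q|do(B)) = P(Q|B) — no adjustment needed.

P(Q|do(B)): backdoor, adjust for ∅.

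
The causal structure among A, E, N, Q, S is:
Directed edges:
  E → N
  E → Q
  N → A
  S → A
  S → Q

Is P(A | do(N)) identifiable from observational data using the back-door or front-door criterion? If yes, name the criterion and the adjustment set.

P(A|do(N)): backdoor, adjust for ∅.

desc(N)\{N}={A}; candidates ⊆ {E,Q,S}.
∅: N⊥A given ∅ in G with N→· removed — back-door holds.
P(A|do(N)) = P(A|N) — no adjustment needed.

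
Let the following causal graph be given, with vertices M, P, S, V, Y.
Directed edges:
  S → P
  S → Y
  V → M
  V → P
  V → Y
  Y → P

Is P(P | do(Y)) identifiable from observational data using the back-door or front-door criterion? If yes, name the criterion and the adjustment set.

P(P|do(Y)): backdoor, adjust for {S, V}.

desc(Y)\{Y}={P}; candidates ⊆ {M,S,V}.
size 0: {}; under {} Y still reaches {M,P,S,V} ∋ P.
size 1: {M}, {S}, {V}; under {M} Y still reaches {P,S,V} ∋ P.
{S,V}: Y⊥P given {S,V} in G with Y→· removed — back-door holds.
P(P|do(Y)) = Σ_{S,V} P(P|Y,S,V)·P(S,V).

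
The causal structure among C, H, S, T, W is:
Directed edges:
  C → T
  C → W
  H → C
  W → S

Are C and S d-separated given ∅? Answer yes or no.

Bayes-Ball from C | ∅ reaches {H,S,T,W}.
S ∈ reach(C|∅) ⇒ C ⊥̸ S | ∅.

No — C and S are d-connected given ∅.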